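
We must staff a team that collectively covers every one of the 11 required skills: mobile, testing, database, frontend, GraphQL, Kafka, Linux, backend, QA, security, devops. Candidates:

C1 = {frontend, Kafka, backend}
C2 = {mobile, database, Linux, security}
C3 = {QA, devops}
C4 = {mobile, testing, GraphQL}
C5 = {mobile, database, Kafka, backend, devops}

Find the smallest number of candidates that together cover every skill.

C1, C2, C3, C4 together cover {mobile, testing, database, frontend, GraphQL, Kafka, Linux, backend, QA, security, devops} — every skill.
No 3 of the 5 candidates cover everything (all 10 triples fall short), so 4 is minimum.
Greedy (largest uncovered first) would take C5, C2, C4, C1, C3 — 5 candidates — but 4 suffice.

4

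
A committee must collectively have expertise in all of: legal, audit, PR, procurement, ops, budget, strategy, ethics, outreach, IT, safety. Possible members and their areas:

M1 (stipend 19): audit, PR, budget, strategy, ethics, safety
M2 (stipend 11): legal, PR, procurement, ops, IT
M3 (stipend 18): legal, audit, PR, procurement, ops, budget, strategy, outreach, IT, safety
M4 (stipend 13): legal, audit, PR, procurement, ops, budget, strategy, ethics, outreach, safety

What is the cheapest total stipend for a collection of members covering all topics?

24

M2, M4 cover every topic at stipend 11 + 13 = 24.
Any cover uses at least 2 members; among all covering selections none totals below 24.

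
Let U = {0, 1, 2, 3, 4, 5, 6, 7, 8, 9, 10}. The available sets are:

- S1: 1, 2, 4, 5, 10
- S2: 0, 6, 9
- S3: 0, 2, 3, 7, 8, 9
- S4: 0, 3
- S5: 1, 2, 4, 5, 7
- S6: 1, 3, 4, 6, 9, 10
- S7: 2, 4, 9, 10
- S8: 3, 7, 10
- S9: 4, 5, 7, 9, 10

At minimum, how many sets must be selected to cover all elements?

S1, S2, S3 together cover {0, 1, 2, 3, 4, 5, 6, 7, 8, 9, 10} — every element.
No 2 of the 9 sets cover everything (all 36 pairs fall short), so 3 is minimum.

3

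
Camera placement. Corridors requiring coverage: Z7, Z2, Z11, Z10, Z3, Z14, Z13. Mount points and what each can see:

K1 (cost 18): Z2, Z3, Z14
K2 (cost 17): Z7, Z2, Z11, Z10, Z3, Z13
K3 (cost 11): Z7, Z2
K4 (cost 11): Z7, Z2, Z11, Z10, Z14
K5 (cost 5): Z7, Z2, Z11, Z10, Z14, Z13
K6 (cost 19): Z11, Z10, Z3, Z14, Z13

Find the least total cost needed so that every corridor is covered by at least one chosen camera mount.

22

K2, K5 cover every corridor at cost 17 + 5 = 22.
Any cover uses at least 2 camera mounts; among all covering selections none totals below 22.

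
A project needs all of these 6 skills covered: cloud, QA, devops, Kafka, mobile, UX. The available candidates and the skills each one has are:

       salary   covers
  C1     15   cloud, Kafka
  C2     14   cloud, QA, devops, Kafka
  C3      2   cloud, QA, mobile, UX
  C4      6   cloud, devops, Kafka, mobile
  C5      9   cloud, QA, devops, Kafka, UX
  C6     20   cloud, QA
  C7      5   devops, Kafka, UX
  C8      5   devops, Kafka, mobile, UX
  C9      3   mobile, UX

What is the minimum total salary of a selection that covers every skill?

7

C3, C7 cover every skill at salary 2 + 5 = 7.
Any cover uses at least 2 candidates; among all covering selections none totals below 7.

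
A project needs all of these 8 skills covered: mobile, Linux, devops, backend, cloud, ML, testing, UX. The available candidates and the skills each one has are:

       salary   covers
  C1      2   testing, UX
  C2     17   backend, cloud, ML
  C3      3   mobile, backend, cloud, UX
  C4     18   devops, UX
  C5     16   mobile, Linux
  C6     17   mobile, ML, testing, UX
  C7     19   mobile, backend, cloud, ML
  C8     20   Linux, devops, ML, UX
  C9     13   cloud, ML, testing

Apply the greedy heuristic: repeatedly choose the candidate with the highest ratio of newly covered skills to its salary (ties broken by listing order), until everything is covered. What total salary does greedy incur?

25

Pick 1: C3 adds 4 new (mobile, backend, cloud, UX) at salary 3 (ratio 4/3).
Pick 2: C1 adds 1 new (testing) at salary 2 (ratio 1/2).
Pick 3: C8 adds 3 new (Linux, devops, ML) at salary 20 (ratio 3/20).
Greedy total salary: 3 + 2 + 20 = 25.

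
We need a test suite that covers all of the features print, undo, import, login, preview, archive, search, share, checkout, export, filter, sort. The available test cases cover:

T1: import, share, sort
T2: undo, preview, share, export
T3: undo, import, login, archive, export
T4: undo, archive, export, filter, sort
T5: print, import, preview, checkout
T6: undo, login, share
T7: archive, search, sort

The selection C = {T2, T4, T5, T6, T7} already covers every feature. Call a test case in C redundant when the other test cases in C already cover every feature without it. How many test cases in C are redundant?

1

Drop T2: the rest still cover every feature — redundant.
Drop T4: filter uncovered — not redundant.
Drop T5: print, import, checkout uncovered — not redundant.
Drop T6: login uncovered — not redundant.
Drop T7: search uncovered — not redundant.
1 redundant: T2.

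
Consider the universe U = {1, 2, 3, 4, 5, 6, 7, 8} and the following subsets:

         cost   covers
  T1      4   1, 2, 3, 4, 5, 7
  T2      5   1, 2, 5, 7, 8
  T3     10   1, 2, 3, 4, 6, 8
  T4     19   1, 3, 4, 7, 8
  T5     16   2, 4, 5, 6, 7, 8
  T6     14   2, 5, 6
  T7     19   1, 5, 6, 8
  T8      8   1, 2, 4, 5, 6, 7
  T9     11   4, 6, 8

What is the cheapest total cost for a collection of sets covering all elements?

14

T1, T3 cover every element at cost 4 + 10 = 14.
Any cover uses at least 2 sets; among all covering selections none totals below 14.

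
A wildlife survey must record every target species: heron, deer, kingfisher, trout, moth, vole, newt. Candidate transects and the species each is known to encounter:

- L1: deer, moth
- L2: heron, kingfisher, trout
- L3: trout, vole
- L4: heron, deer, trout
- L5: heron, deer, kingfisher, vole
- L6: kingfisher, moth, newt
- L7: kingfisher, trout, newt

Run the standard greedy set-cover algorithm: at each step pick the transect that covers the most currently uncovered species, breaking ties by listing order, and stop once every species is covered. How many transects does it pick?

Pick 1: L5 covers 4 new species (heron, deer, kingfisher, vole).
Pick 2: L6 covers 2 new species (moth, newt).
Pick 3: L2 covers 1 new species (trout).
Greedy uses 3 transects.

3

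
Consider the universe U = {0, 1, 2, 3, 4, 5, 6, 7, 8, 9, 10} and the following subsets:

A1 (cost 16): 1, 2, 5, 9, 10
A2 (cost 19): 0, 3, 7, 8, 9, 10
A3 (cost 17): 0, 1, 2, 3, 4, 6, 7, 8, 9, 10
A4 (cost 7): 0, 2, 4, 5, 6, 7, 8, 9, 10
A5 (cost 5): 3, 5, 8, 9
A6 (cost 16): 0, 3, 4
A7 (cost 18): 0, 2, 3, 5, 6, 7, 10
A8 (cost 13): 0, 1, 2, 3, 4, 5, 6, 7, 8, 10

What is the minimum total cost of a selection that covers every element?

18

A5, A8 cover every element at cost 5 + 13 = 18.
Any cover uses at least 2 sets; among all covering selections none totals below 18.
Greedy by coverage-per-cost would pick A4, A5, A8 for 25 — worse than the optimum 18.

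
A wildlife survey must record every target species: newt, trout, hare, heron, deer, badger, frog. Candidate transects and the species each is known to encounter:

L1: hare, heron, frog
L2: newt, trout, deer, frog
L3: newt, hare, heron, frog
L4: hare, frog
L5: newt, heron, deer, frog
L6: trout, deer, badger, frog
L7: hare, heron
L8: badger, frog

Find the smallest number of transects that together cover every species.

2

L3, L6 together cover {newt, trout, hare, heron, deer, badger, frog} — every species.
No single transect contains all 7 species, so 2 is optimal.
Greedy (largest uncovered first) would take L2, L1, L6 — 3 transects — but 2 suffice.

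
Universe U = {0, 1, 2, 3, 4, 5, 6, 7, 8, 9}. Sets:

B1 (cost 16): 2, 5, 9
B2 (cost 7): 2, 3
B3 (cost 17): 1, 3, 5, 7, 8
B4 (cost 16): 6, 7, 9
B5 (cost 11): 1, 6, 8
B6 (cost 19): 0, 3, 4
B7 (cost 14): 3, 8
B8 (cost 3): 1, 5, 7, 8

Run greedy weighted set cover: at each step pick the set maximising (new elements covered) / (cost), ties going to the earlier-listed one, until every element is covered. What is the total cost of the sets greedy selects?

45

Pick 1: B8 adds 4 new (1, 5, 7, 8) at cost 3 (ratio 4/3).
Pick 2: B2 adds 2 new (2, 3) at cost 7 (ratio 2/7).
Pick 3: B4 adds 2 new (6, 9) at cost 16 (ratio 2/16).
Pick 4: B6 adds 2 new (0, 4) at cost 19 (ratio 2/19).
Greedy total cost: 3 + 7 + 16 + 19 = 45.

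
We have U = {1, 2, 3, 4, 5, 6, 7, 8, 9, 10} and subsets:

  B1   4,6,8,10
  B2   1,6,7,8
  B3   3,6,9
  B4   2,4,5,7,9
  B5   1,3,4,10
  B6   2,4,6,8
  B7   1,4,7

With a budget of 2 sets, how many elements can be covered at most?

Choosing B1, B4 covers {2, 4, 5, 6, 7, 8, 9, 10} — 8 elements.
No choice of 2 sets does better; here 1, 3 are left uncovered.

8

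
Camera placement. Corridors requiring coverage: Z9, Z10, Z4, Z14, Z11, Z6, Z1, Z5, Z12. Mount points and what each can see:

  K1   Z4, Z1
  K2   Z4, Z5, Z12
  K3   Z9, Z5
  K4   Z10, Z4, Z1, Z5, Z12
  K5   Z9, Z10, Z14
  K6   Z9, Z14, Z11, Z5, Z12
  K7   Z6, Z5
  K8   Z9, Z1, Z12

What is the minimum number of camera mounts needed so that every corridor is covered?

3

K4, K6, K7 together cover {Z9, Z10, Z4, Z14, Z11, Z6, Z1, Z5, Z12} — every corridor.
No 2 of the 8 camera mounts cover everything (all 28 pairs fall short), so 3 is minimum.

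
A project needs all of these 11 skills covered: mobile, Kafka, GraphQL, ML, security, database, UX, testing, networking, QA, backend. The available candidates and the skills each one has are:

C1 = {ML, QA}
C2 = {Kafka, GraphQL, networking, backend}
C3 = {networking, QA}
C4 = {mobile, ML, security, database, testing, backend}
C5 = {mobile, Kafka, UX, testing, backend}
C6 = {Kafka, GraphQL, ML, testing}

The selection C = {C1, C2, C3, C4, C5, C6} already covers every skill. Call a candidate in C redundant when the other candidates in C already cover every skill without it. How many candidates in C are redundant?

Drop C1: the rest still cover every skill — redundant.
Drop C2: the rest still cover every skill — redundant.
Drop C3: the rest still cover every skill — redundant.
Drop C4: security, database uncovered — not redundant.
Drop C5: UX uncovered — not redundant.
Drop C6: the rest still cover every skill — redundant.
4 redundant: C1, C2, C3, C6.

4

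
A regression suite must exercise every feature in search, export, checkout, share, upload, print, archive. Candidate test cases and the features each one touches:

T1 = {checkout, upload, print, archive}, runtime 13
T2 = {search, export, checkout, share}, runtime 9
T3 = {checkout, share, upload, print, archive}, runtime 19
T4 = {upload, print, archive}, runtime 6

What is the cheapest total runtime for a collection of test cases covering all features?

15

T2, T4 cover every feature at runtime 9 + 6 = 15.
Any cover uses at least 2 test cases; among all covering selections none totals below 15.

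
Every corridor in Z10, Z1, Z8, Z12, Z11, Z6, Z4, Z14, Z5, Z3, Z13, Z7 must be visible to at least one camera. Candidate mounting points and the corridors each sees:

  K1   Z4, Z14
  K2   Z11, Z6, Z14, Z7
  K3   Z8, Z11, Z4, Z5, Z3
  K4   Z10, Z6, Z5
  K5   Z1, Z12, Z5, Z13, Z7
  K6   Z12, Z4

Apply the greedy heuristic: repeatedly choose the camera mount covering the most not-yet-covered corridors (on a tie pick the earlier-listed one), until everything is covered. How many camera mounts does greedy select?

4

Pick 1: K3 covers 5 new corridors (Z8, Z11, Z4, Z5, Z3).
Pick 2: K5 covers 4 new corridors (Z1, Z12, Z13, Z7).
Pick 3: K2 covers 2 new corridors (Z6, Z14).
Pick 4: K4 covers 1 new corridors (Z10).
Greedy uses 4 camera mounts.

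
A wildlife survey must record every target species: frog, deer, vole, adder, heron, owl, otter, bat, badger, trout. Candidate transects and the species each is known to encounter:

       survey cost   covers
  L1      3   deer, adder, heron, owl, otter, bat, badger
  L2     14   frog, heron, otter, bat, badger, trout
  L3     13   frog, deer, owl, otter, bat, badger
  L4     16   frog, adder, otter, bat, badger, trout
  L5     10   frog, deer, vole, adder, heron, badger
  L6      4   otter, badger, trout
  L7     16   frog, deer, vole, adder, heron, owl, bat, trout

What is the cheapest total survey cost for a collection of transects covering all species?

17

L1, L5, L6 cover every species at survey cost 3 + 10 + 4 = 17.
Any cover uses at least 2 transects; among all covering selections none totals below 17.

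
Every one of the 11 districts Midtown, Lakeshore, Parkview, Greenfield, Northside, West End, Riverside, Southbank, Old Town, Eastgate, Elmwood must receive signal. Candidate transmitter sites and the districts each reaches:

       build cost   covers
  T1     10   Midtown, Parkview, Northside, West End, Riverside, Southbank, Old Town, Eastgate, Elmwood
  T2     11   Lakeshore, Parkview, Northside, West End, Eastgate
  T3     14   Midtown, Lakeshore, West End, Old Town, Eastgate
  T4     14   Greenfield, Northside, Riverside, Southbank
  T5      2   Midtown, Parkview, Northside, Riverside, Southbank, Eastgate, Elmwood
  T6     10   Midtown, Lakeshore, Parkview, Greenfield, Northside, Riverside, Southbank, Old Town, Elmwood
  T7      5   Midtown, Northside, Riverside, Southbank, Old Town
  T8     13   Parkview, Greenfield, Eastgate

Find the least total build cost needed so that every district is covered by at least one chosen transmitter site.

T1, T6 cover every district at build cost 10 + 10 = 20.
Any cover uses at least 2 transmitter sites; among all covering selections none totals below 20.

20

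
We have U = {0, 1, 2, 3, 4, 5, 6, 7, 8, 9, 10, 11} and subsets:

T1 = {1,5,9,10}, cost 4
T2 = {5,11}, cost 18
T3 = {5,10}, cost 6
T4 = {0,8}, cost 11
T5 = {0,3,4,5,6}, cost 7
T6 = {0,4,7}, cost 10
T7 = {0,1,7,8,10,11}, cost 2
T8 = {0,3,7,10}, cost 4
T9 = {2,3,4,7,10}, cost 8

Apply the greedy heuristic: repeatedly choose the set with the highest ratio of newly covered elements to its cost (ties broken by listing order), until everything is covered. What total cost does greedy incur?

Pick 1: T7 adds 6 new (0, 1, 7, 8, 10, 11) at cost 2 (ratio 6/2).
Pick 2: T5 adds 4 new (3, 4, 5, 6) at cost 7 (ratio 4/7).
Pick 3: T1 adds 1 new (9) at cost 4 (ratio 1/4).
Pick 4: T9 adds 1 new (2) at cost 8 (ratio 1/8).
Greedy total cost: 2 + 7 + 4 + 8 = 21.

21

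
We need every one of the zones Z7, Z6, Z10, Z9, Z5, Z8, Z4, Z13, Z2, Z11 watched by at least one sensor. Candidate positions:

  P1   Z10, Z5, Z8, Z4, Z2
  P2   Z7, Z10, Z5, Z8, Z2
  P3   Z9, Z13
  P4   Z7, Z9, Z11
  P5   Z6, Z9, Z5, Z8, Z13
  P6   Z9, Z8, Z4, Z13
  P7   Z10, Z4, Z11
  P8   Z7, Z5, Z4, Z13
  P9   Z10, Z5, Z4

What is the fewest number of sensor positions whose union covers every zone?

3

P1, P4, P5 together cover {Z7, Z6, Z10, Z9, Z5, Z8, Z4, Z13, Z2, Z11} — every zone.
No 2 of the 9 sensor positions cover everything (all 36 pairs fall short), so 3 is minimum.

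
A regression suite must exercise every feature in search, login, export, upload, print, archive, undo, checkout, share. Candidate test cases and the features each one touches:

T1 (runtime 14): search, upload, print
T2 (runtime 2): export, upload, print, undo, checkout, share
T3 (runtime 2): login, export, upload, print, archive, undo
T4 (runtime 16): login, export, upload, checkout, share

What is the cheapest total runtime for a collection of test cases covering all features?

18

T1, T2, T3 cover every feature at runtime 14 + 2 + 2 = 18.
Any cover uses at least 3 test cases; among all covering selections none totals below 18.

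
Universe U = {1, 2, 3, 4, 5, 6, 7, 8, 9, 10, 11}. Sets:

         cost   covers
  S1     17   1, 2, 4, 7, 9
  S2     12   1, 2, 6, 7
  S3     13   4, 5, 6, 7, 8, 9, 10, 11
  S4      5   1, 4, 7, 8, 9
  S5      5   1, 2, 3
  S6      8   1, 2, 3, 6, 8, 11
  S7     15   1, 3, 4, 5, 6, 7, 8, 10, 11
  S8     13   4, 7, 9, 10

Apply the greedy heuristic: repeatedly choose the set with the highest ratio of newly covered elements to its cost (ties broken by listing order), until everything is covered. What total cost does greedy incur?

26

Pick 1: S4 adds 5 new (1, 4, 7, 8, 9) at cost 5 (ratio 5/5).
Pick 2: S6 adds 4 new (2, 3, 6, 11) at cost 8 (ratio 4/8).
Pick 3: S3 adds 2 new (5, 10) at cost 13 (ratio 2/13).
Greedy total cost: 5 + 8 + 13 = 26. (The true optimum is 18, so greedy overshoots here.)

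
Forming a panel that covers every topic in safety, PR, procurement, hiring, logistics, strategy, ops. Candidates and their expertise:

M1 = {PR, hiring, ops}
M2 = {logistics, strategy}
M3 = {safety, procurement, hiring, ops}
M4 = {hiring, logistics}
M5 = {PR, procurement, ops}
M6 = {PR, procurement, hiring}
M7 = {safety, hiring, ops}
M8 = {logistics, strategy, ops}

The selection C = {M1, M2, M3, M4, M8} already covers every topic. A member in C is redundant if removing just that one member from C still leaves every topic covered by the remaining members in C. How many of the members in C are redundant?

3

Drop M1: PR uncovered — not redundant.
Drop M2: the rest still cover every topic — redundant.
Drop M3: safety, procurement uncovered — not redundant.
Drop M4: the rest still cover every topic — redundant.
Drop M8: the rest still cover every topic — redundant.
3 redundant: M2, M4, M8.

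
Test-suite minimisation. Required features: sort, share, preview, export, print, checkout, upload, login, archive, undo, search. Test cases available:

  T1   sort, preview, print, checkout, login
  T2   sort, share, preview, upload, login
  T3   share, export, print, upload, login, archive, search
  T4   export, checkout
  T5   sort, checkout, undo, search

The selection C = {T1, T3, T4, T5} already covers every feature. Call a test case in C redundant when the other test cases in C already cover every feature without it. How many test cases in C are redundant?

1

Drop T1: preview uncovered — not redundant.
Drop T3: share, upload, archive uncovered — not redundant.
Drop T4: the rest still cover every feature — redundant.
Drop T5: undo uncovered — not redundant.
1 redundant: T4.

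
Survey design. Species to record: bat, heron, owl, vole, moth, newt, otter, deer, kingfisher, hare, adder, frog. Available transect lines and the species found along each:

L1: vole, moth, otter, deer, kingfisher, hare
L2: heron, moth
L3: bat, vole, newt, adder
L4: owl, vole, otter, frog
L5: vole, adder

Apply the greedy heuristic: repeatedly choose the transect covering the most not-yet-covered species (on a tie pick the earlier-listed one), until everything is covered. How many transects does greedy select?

Pick 1: L1 covers 6 new species (vole, moth, otter, deer, kingfisher, hare).
Pick 2: L3 covers 3 new species (bat, newt, adder).
Pick 3: L4 covers 2 new species (owl, frog).
Pick 4: L2 covers 1 new species (heron).
Greedy uses 4 transects.

4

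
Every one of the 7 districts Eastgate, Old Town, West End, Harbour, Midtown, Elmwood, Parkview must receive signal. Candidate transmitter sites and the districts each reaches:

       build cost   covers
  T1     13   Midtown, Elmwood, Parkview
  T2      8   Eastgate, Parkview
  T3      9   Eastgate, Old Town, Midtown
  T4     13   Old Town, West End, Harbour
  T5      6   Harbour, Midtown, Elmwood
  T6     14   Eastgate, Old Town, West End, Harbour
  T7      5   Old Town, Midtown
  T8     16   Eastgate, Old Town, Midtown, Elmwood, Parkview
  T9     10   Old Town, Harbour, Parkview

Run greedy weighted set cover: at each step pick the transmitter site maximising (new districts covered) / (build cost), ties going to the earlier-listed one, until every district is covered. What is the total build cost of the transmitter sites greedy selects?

Pick 1: T5 adds 3 new (Harbour, Midtown, Elmwood) at build cost 6 (ratio 3/6).
Pick 2: T2 adds 2 new (Eastgate, Parkview) at build cost 8 (ratio 2/8).
Pick 3: T7 adds 1 new (Old Town) at build cost 5 (ratio 1/5).
Pick 4: T4 adds 1 new (West End) at build cost 13 (ratio 1/13).
Greedy total build cost: 6 + 8 + 5 + 13 = 32. (The true optimum is 27, so greedy overshoots here.)

32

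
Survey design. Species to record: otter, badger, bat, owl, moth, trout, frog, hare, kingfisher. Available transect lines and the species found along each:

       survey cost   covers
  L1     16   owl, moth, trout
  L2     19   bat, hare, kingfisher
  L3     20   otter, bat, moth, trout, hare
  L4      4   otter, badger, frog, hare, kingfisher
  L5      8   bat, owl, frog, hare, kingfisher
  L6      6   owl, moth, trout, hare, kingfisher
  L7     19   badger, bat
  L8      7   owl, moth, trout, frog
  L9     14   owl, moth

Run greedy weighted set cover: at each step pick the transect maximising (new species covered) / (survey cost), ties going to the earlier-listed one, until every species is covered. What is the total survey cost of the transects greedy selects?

Pick 1: L4 adds 5 new (otter, badger, frog, hare, kingfisher) at survey cost 4 (ratio 5/4).
Pick 2: L6 adds 3 new (owl, moth, trout) at survey cost 6 (ratio 3/6).
Pick 3: L5 adds 1 new (bat) at survey cost 8 (ratio 1/8).
Greedy total survey cost: 4 + 6 + 8 = 18.

18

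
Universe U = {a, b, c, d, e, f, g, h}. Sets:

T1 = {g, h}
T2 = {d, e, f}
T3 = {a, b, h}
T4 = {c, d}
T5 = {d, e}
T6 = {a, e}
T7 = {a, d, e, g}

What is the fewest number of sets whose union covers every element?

T1, T2, T3, T4 together cover {a, b, c, d, e, f, g, h} — every element.
No 3 of the 7 sets cover everything (all 35 triples fall short), so 4 is minimum.

4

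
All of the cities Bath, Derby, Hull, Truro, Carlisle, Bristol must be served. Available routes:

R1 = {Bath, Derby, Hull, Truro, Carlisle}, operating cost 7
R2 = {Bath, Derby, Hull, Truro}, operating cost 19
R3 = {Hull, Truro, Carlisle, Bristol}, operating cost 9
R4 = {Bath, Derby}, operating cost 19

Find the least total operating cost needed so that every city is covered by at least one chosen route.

R1, R3 cover every city at operating cost 7 + 9 = 16.
Any cover uses at least 2 routes; among all covering selections none totals below 16.

16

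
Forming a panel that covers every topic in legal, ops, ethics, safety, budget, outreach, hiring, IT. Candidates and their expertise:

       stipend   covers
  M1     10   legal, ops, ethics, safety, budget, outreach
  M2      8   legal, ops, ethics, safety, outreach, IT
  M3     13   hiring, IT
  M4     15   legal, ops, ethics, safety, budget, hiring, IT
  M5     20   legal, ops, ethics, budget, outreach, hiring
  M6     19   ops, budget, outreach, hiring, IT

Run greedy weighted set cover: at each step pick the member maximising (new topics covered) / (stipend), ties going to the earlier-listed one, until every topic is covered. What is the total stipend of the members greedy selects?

23

Pick 1: M2 adds 6 new (legal, ops, ethics, safety, outreach, IT) at stipend 8 (ratio 6/8).
Pick 2: M4 adds 2 new (budget, hiring) at stipend 15 (ratio 2/15).
Greedy total stipend: 8 + 15 = 23.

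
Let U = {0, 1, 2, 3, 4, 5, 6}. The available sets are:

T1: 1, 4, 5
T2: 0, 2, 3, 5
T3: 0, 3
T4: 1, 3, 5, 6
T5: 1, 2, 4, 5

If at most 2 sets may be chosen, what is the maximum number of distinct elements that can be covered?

6

Choosing T1, T2 covers {0, 1, 2, 3, 4, 5} — 6 elements.
No choice of 2 sets does better; here 6 is left uncovered.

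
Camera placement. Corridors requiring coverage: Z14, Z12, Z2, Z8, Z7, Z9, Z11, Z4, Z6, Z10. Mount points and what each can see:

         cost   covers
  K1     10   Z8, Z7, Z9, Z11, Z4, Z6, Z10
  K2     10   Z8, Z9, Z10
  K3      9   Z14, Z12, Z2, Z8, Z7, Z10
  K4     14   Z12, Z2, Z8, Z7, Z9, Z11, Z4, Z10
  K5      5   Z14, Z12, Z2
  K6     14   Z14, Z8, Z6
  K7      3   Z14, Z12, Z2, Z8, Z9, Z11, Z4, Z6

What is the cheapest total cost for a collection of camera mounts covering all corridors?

12

K3, K7 cover every corridor at cost 9 + 3 = 12.
Any cover uses at least 2 camera mounts; among all covering selections none totals below 12.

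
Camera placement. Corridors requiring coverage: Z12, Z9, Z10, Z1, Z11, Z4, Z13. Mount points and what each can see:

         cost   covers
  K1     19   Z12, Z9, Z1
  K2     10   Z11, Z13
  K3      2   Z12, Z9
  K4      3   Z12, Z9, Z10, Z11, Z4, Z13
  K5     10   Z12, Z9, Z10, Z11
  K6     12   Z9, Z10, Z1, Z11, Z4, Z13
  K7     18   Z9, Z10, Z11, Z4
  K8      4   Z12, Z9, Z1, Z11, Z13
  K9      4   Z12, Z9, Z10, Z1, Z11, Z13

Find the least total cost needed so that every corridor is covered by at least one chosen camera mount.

7

K4, K8 cover every corridor at cost 3 + 4 = 7.
Any cover uses at least 2 camera mounts; among all covering selections none totals below 7.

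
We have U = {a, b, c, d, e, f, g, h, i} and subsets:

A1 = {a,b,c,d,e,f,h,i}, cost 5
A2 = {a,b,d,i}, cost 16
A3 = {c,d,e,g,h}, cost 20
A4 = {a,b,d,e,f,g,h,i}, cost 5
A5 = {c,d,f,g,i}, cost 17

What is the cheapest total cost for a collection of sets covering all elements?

A1, A4 cover every element at cost 5 + 5 = 10.
Any cover uses at least 2 sets; among all covering selections none totals below 10.

10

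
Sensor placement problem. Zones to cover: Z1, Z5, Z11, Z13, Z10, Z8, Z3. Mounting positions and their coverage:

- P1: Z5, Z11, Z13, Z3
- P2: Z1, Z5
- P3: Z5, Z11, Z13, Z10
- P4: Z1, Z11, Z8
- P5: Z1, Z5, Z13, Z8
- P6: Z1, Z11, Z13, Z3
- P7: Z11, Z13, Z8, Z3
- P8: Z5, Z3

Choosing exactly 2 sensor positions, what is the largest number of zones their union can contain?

6

Choosing P1, P4 covers {Z1, Z5, Z11, Z13, Z8, Z3} — 6 zones.
No choice of 2 sensor positions does better; here Z10 is left uncovered.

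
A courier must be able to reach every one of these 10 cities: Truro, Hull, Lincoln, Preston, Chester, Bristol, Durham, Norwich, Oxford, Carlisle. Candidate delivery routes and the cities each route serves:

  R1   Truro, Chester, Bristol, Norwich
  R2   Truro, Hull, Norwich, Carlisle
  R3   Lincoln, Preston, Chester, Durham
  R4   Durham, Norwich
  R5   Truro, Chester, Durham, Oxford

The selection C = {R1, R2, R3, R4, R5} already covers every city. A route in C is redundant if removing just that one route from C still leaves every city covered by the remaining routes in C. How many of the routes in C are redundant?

Drop R1: Bristol uncovered — not redundant.
Drop R2: Hull, Carlisle uncovered — not redundant.
Drop R3: Lincoln, Preston uncovered — not redundant.
Drop R4: the rest still cover every city — redundant.
Drop R5: Oxford uncovered — not redundant.
1 redundant: R4.

1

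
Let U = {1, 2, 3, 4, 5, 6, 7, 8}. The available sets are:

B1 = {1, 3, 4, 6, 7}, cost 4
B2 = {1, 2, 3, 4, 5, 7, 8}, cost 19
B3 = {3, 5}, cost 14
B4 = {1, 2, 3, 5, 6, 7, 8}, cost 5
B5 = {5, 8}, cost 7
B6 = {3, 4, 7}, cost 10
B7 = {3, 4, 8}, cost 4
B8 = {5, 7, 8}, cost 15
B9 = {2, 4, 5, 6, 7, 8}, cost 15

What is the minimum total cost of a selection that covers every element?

B1, B4 cover every element at cost 4 + 5 = 9.
Any cover uses at least 2 sets; among all covering selections none totals below 9.

9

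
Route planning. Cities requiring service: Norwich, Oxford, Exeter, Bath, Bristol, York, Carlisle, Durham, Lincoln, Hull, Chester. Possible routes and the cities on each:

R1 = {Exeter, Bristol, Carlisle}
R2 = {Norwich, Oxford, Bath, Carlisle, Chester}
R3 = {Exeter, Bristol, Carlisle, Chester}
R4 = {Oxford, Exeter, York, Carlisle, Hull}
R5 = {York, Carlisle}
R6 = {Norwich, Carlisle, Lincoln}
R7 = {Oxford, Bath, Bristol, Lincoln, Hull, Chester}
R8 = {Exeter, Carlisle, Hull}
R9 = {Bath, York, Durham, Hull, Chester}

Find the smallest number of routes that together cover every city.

4

R1, R2, R6, R9 together cover {Norwich, Oxford, Exeter, Bath, Bristol, York, Carlisle, Durham, Lincoln, Hull, Chester} — every city.
No 3 of the 9 routes cover everything (all 84 triples fall short), so 4 is minimum.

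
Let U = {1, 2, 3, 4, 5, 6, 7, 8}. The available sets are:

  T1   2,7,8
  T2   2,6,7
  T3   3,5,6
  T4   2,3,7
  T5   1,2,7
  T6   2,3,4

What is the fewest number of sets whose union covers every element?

4

T1, T3, T5, T6 together cover {1, 2, 3, 4, 5, 6, 7, 8} — every element.
No 3 of the 6 sets cover everything (all 20 triples fall short), so 4 is minimum.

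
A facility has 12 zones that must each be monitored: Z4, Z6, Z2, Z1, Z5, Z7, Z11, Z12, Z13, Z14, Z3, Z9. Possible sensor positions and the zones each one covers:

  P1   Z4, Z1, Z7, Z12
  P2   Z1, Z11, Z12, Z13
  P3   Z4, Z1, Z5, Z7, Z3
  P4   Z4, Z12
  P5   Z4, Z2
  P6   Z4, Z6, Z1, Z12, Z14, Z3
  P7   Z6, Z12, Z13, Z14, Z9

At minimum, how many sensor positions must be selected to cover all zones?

4

P2, P3, P5, P7 together cover {Z4, Z6, Z2, Z1, Z5, Z7, Z11, Z12, Z13, Z14, Z3, Z9} — every zone.
No 3 of the 7 sensor positions cover everything (all 35 triples fall short), so 4 is minimum.
Greedy (largest uncovered first) would take P6, P2, P3, P5, P7 — 5 sensor positions — but 4 suffice.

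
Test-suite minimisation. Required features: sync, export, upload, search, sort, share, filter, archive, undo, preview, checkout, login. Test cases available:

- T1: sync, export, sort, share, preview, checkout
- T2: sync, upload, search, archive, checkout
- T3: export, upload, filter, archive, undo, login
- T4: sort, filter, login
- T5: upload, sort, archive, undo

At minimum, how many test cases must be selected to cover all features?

T1, T2, T3 together cover {sync, export, upload, search, sort, share, filter, archive, undo, preview, checkout, login} — every feature.
No 2 of the 5 test cases cover everything (all 10 pairs fall short), so 3 is minimum.

3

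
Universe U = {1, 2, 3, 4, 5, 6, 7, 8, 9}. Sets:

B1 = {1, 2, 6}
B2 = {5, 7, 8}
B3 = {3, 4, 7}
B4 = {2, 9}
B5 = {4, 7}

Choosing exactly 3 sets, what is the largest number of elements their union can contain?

8

Choosing B1, B2, B3 covers {1, 2, 3, 4, 5, 6, 7, 8} — 8 elements.
No choice of 3 sets does better; here 9 is left uncovered.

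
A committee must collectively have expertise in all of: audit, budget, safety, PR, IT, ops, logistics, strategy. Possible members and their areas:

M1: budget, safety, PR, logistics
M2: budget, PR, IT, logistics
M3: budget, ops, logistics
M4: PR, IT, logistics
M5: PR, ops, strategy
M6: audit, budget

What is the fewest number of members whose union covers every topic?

M1, M2, M5, M6 together cover {audit, budget, safety, PR, IT, ops, logistics, strategy} — every topic.
No 3 of the 6 members cover everything (all 20 triples fall short), so 4 is minimum.

4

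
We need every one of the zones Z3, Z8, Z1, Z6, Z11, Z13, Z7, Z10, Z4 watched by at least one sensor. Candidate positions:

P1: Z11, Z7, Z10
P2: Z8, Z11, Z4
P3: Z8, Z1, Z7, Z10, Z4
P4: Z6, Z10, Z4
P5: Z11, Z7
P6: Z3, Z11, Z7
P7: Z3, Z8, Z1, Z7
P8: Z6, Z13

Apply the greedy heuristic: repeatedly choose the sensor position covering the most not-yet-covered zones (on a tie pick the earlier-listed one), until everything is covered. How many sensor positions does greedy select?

Pick 1: P3 covers 5 new zones (Z8, Z1, Z7, Z10, Z4).
Pick 2: P6 covers 2 new zones (Z3, Z11).
Pick 3: P8 covers 2 new zones (Z6, Z13).
Greedy uses 3 sensor positions.

3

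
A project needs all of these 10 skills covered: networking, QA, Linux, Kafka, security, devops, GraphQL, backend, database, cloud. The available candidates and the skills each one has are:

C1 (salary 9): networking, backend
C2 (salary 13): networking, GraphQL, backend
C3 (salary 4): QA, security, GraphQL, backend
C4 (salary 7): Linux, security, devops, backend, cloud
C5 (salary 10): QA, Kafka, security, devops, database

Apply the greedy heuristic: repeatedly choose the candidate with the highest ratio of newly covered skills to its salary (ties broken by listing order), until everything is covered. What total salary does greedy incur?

30

Pick 1: C3 adds 4 new (QA, security, GraphQL, backend) at salary 4 (ratio 4/4).
Pick 2: C4 adds 3 new (Linux, devops, cloud) at salary 7 (ratio 3/7).
Pick 3: C5 adds 2 new (Kafka, database) at salary 10 (ratio 2/10).
Pick 4: C1 adds 1 new (networking) at salary 9 (ratio 1/9).
Greedy total salary: 4 + 7 + 10 + 9 = 30.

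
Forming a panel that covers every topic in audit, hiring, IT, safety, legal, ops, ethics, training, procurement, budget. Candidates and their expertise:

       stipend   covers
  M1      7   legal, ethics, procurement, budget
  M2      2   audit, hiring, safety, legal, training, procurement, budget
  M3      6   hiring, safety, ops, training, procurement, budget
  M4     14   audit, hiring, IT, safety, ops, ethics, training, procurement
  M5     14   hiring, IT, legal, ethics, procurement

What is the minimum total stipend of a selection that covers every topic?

M2, M4 cover every topic at stipend 2 + 14 = 16.
Any cover uses at least 2 members; among all covering selections none totals below 16.

16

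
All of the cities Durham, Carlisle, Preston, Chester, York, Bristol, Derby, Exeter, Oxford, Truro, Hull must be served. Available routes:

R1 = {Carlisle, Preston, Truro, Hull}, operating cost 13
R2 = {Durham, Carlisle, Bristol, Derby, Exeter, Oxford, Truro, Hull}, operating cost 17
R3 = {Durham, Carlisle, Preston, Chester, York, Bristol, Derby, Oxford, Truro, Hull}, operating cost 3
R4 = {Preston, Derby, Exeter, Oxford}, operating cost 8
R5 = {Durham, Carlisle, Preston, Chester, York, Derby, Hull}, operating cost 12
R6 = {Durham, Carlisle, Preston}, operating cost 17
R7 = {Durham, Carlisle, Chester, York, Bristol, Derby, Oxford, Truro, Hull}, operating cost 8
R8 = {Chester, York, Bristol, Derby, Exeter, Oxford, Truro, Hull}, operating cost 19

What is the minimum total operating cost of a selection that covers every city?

R3, R4 cover every city at operating cost 3 + 8 = 11.
Any cover uses at least 2 routes; among all covering selections none totals below 11.

11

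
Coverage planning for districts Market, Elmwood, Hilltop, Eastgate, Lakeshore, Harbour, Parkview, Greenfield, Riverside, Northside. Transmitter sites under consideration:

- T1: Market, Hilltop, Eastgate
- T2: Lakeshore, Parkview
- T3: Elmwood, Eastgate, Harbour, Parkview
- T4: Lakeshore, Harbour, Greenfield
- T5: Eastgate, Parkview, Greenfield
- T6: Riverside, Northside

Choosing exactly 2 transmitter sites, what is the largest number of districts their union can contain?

Choosing T1, T3 covers {Market, Elmwood, Hilltop, Eastgate, Harbour, Parkview} — 6 districts.
No choice of 2 transmitter sites does better; here Lakeshore, Greenfield, Riverside, Northside are left uncovered.

6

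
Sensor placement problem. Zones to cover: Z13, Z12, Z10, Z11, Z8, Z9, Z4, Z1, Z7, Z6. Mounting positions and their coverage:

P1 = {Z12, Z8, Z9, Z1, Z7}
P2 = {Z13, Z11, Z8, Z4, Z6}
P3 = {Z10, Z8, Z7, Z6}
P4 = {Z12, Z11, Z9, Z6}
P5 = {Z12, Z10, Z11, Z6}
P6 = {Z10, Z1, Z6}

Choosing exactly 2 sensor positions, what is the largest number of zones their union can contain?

Choosing P1, P2 covers {Z13, Z12, Z11, Z8, Z9, Z4, Z1, Z7, Z6} — 9 zones.
No choice of 2 sensor positions does better; here Z10 is left uncovered.

9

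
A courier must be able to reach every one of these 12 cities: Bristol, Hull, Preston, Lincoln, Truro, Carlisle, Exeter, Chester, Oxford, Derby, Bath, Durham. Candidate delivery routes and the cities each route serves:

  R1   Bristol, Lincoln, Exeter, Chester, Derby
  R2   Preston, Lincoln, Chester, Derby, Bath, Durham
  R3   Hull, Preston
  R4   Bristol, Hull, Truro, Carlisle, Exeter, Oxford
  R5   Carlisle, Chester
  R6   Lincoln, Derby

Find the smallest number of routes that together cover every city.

2

R2, R4 together cover {Bristol, Hull, Preston, Lincoln, Truro, Carlisle, Exeter, Chester, Oxford, Derby, Bath, Durham} — every city.
No single route contains all 12 cities, so 2 is optimal.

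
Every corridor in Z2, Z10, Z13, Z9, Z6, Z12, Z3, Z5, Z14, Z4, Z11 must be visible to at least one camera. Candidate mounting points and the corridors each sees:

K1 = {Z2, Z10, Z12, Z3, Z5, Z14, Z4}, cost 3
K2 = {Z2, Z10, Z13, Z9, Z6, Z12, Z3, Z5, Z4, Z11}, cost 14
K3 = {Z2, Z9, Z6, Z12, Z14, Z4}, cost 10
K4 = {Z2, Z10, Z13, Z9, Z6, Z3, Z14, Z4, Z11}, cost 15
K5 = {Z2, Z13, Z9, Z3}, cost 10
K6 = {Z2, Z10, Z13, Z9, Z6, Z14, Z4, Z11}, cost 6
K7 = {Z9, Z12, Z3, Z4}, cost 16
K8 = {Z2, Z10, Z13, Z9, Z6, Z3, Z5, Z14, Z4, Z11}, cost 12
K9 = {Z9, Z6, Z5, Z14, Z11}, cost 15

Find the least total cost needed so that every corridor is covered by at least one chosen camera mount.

9

K1, K6 cover every corridor at cost 3 + 6 = 9.
Any cover uses at least 2 camera mounts; among all covering selections none totals below 9.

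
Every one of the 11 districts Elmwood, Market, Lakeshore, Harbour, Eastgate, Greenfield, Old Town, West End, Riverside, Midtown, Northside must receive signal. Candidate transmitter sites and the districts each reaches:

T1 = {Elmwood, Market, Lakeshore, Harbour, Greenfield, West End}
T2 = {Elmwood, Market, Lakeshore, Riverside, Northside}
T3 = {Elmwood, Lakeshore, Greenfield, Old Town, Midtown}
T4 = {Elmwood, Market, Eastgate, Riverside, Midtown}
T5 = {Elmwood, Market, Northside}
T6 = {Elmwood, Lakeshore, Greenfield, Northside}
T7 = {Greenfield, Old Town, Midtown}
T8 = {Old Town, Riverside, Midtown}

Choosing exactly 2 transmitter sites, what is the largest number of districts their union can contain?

9

Choosing T1, T4 covers {Elmwood, Market, Lakeshore, Harbour, Eastgate, Greenfield, West End, Riverside, Midtown} — 9 districts.
No choice of 2 transmitter sites does better; here Old Town, Northside are left uncovered.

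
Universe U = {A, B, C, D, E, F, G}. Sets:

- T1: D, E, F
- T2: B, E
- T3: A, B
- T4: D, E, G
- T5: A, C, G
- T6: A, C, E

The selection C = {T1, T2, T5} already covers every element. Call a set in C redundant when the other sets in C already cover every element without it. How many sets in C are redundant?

Drop T1: D, F uncovered — not redundant.
Drop T2: B uncovered — not redundant.
Drop T5: A, C, G uncovered — not redundant.
None of the sets in C is redundant.

0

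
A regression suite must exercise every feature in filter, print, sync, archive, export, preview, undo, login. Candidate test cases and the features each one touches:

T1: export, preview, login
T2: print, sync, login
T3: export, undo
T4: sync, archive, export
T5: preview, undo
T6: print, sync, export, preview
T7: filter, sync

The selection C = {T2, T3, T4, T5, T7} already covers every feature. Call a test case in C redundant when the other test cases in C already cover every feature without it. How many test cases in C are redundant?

Drop T2: print, login uncovered — not redundant.
Drop T3: the rest still cover every feature — redundant.
Drop T4: archive uncovered — not redundant.
Drop T5: preview uncovered — not redundant.
Drop T7: filter uncovered — not redundant.
1 redundant: T3.

1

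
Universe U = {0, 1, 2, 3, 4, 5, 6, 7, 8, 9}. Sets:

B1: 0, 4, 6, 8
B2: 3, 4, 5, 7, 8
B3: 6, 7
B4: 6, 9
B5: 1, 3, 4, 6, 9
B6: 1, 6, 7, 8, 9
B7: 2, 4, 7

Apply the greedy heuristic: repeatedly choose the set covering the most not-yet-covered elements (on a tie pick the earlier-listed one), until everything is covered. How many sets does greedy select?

Pick 1: B2 covers 5 new elements (3, 4, 5, 7, 8).
Pick 2: B5 covers 3 new elements (1, 6, 9).
Pick 3: B1 covers 1 new elements (0).
Pick 4: B7 covers 1 new elements (2).
Greedy uses 4 sets.

4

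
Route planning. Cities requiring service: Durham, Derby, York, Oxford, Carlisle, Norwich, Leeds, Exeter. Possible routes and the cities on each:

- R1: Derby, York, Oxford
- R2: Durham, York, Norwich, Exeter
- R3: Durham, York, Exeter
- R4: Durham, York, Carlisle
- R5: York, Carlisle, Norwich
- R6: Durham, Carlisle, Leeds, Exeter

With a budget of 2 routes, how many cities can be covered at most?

Choosing R1, R6 covers {Durham, Derby, York, Oxford, Carlisle, Leeds, Exeter} — 7 cities.
No choice of 2 routes does better; here Norwich is left uncovered.

7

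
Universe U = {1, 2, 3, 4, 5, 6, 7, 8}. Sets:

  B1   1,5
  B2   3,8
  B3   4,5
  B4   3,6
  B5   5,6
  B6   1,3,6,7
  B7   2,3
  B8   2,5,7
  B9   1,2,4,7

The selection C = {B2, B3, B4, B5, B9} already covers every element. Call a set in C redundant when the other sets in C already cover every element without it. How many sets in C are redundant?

Drop B2: 8 uncovered — not redundant.
Drop B3: the rest still cover every element — redundant.
Drop B4: the rest still cover every element — redundant.
Drop B5: the rest still cover every element — redundant.
Drop B9: 1, 2, 7 uncovered — not redundant.
3 redundant: B3, B4, B5.

3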